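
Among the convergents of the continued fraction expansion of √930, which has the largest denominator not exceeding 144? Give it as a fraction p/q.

√930 = [30; 2, 60, …] (period length 2).
Convergents:
  p_0/q_0 = 30/1
  p_1/q_1 = 61/2
  p_2/q_2 = 3690/121
  p_3/q_3 = 7441/244
q_2 = 121 ≤ 144 < 244 = q_3, so the answer is 3690/121.

3690/121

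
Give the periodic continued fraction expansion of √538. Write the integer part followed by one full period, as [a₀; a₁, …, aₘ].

[23; 5, 7, 1, 1, 7, 5, 46]

a₀ = ⌊√538⌋ = 23.
With m₀=0, d₀=1 and mₖ₊₁ = dₖaₖ − mₖ, dₖ₊₁ = (n − mₖ₊₁²)/dₖ, aₖ₊₁ = ⌊(a₀+mₖ₊₁)/dₖ₊₁⌋:
  k=1: m=23, d=9, a=5
  k=2: m=22, d=6, a=7
  k=3: m=20, d=23, a=1
  k=4: m=3, d=23, a=1
  k=5: m=20, d=6, a=7
  k=6: m=22, d=9, a=5
  k=7: m=23, d=1, a=46
d=1 and a=2a₀=46 at k=7, so the next step gives (m, d) = (23, 9) again — its k=1 value — and the period has length 7.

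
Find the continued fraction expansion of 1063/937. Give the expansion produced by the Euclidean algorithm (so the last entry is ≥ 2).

[1; 7, 2, 3, 2, 3, 2]

1063 = 1×937 + 126
937 = 7×126 + 55
126 = 2×55 + 16
55 = 3×16 + 7
16 = 2×7 + 2
7 = 3×2 + 1
2 = 2×1 + 0  (stop)
So 1063/937 = [1; 7, 2, 3, 2, 3, 2].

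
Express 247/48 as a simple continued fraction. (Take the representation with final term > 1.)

247 = 5·48 + 7
48 = 6·7 + 6
7 = 1·6 + 1
6 = 6·1 + 0  (stop)
So 247/48 = [5; 6, 1, 6].

[5; 6, 1, 6]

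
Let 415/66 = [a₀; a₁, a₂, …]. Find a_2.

2

415 = 6·66 + 19   →  a_0 = 6
66 = 3·19 + 9   →  a_1 = 3
19 = 2·9 + 1   →  a_2 = 2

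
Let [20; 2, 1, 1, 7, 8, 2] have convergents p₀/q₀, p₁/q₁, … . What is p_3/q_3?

Using pₖ = aₖpₖ₋₁ + pₖ₋₂, qₖ = aₖqₖ₋₁ + qₖ₋₂ (with p₋₁=1, p₋₂=0, q₋₁=0, q₋₂=1):
  k=0: a=20, p=20, q=1
  k=1: a=2, p=41, q=2
  k=2: a=1, p=61, q=3
  k=3: a=1, p=102, q=5

102/5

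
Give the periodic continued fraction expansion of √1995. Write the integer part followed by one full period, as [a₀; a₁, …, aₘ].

a₀ = ⌊√1995⌋ = 44.
With m₀=0, d₀=1 and mₖ₊₁ = dₖaₖ − mₖ, dₖ₊₁ = (n − mₖ₊₁²)/dₖ, aₖ₊₁ = ⌊(a₀+mₖ₊₁)/dₖ₊₁⌋:
  k=1: m=44, d=59, a=1
  k=2: m=15, d=30, a=1
  k=3: m=15, d=59, a=1
  k=4: m=44, d=1, a=88
d=1 and a=2a₀=88 at k=4, so the next step gives (m, d) = (44, 59) again — its k=1 value — and the period has length 4.

[44; 1, 1, 1, 88]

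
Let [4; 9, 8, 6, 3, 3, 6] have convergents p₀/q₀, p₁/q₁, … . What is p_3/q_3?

1837/447

Using pₖ = aₖpₖ₋₁ + pₖ₋₂, qₖ = aₖqₖ₋₁ + qₖ₋₂ (with p₋₁=1, p₋₂=0, q₋₁=0, q₋₂=1):
  k=0: a=4, p=4, q=1
  k=1: a=9, p=37, q=9
  k=2: a=8, p=300, q=73
  k=3: a=6, p=1837, q=447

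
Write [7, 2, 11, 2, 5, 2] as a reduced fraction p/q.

Using pₖ = aₖpₖ₋₁ + pₖ₋₂ and qₖ = aₖqₖ₋₁ + qₖ₋₂:
  k=0: a=7, p=7, q=1
  k=1: a=2, p=15, q=2
  k=2: a=11, p=172, q=23
  k=3: a=2, p=359, q=48
  k=4: a=5, p=1967, q=263
  k=5: a=2, p=4293, q=574

4293/574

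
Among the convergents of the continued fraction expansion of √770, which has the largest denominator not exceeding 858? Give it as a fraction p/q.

18453/665

√770 = [27; 1, 2, 1, 54, …] (period length 4).
Convergents:
  p_0/q_0 = 27/1
  p_1/q_1 = 28/1
  p_2/q_2 = 83/3
  p_3/q_3 = 111/4
  p_4/q_4 = 6077/219
  p_5/q_5 = 6188/223
  p_6/q_6 = 18453/665
  p_7/q_7 = 24641/888
q_6 = 665 ≤ 858 < 888 = q_7, so the answer is 18453/665.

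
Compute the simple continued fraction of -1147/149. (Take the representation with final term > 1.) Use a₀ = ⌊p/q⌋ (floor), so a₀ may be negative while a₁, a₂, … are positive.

-1147 = -8·149 + 45
149 = 3·45 + 14
45 = 3·14 + 3
14 = 4·3 + 2
3 = 1·2 + 1
2 = 2·1 + 0  (stop)
So -1147/149 = [-8; 3, 3, 4, 1, 2].

[-8; 3, 3, 4, 1, 2]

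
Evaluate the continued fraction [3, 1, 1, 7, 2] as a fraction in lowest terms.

113/32

Fold from the inside: start with 2/1.
  7 + 1/2 = 15/2
  1 + 2/15 = 17/15
  1 + 15/17 = 32/17
  3 + 17/32 = 113/32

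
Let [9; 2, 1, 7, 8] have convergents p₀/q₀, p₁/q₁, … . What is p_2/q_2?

28/3

Using pₖ = aₖpₖ₋₁ + pₖ₋₂, qₖ = aₖqₖ₋₁ + qₖ₋₂ (with p₋₁=1, p₋₂=0, q₋₁=0, q₋₂=1):
  k=0: a=9, p=9, q=1
  k=1: a=2, p=19, q=2
  k=2: a=1, p=28, q=3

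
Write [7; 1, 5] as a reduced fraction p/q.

Fold from the inside: start with 5/1.
  1 + 1/5 = 6/5
  7 + 5/6 = 47/6

47/6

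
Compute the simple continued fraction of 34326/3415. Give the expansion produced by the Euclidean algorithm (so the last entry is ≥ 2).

[10; 19, 2, 2, 11, 3]

34326 = 10*3415 + 176
3415 = 19*176 + 71
176 = 2*71 + 34
71 = 2*34 + 3
34 = 11*3 + 1
3 = 3*1 + 0  (stop)
So 34326/3415 = [10; 19, 2, 2, 11, 3].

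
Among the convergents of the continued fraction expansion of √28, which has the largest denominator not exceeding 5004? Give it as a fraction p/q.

9403/1777

√28 = [5; 3, 2, 3, 10, …] (period length 4).
Convergents:
  p_0/q_0 = 5/1
  p_1/q_1 = 16/3
  p_2/q_2 = 37/7
  p_3/q_3 = 127/24
  p_4/q_4 = 1307/247
  p_5/q_5 = 4048/765
  p_6/q_6 = 9403/1777
  p_7/q_7 = 32257/6096
q_6 = 1777 ≤ 5004 < 6096 = q_7, so the answer is 9403/1777.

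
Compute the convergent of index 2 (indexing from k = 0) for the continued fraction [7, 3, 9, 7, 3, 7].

205/28

Using pₖ = aₖpₖ₋₁ + pₖ₋₂, qₖ = aₖqₖ₋₁ + qₖ₋₂ (with p₋₁=1, p₋₂=0, q₋₁=0, q₋₂=1):
  k=0: a=7, p=7, q=1
  k=1: a=3, p=22, q=3
  k=2: a=9, p=205, q=28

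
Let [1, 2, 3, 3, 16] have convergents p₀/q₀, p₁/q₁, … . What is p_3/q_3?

33/23

Using pₖ = aₖpₖ₋₁ + pₖ₋₂, qₖ = aₖqₖ₋₁ + qₖ₋₂ (with p₋₁=1, p₋₂=0, q₋₁=0, q₋₂=1):
  k=0: a=1, p=1, q=1
  k=1: a=2, p=3, q=2
  k=2: a=3, p=10, q=7
  k=3: a=3, p=33, q=23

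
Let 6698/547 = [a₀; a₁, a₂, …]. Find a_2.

12

6698 = 12·547 + 134   →  a_0 = 12
547 = 4·134 + 11   →  a_1 = 4
134 = 12·11 + 2   →  a_2 = 12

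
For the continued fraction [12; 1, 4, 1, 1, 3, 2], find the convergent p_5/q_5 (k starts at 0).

500/39

Using pₖ = aₖpₖ₋₁ + pₖ₋₂, qₖ = aₖqₖ₋₁ + qₖ₋₂ (with p₋₁=1, p₋₂=0, q₋₁=0, q₋₂=1):
  k=0: a=12, p=12, q=1
  k=1: a=1, p=13, q=1
  k=2: a=4, p=64, q=5
  k=3: a=1, p=77, q=6
  k=4: a=1, p=141, q=11
  k=5: a=3, p=500, q=39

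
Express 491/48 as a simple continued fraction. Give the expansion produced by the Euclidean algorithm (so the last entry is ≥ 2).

[10; 4, 2, 1, 3]

491 = 10·48 + 11
48 = 4·11 + 4
11 = 2·4 + 3
4 = 1·3 + 1
3 = 3·1 + 0  (stop)
So 491/48 = [10; 4, 2, 1, 3].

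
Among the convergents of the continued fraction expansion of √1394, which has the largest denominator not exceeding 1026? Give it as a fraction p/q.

12545/336

√1394 = [37; 2, 1, 36, 1, 2, 74, …] (period length 6).
Convergents:
  p_0/q_0 = 37/1
  p_1/q_1 = 75/2
  p_2/q_2 = 112/3
  p_3/q_3 = 4107/110
  p_4/q_4 = 4219/113
  p_5/q_5 = 12545/336
  p_6/q_6 = 932549/24977
q_5 = 336 ≤ 1026 < 24977 = q_6, so the answer is 12545/336.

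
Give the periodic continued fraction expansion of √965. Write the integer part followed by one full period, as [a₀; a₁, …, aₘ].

a₀ = ⌊√965⌋ = 31.
With m₀=0, d₀=1 and mₖ₊₁ = dₖaₖ − mₖ, dₖ₊₁ = (n − mₖ₊₁²)/dₖ, aₖ₊₁ = ⌊(a₀+mₖ₊₁)/dₖ₊₁⌋:
  k=1: m=31, d=4, a=15
  k=2: m=29, d=31, a=1
  k=3: m=2, d=31, a=1
  k=4: m=29, d=4, a=15
  k=5: m=31, d=1, a=62
d=1 and a=2a₀=62 at k=5, so the next step gives (m, d) = (31, 4) again — its k=1 value — and the period has length 5.

[31; 15, 1, 1, 15, 62]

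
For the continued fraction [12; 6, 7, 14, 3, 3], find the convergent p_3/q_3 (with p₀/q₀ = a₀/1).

7395/608

Using pₖ = aₖpₖ₋₁ + pₖ₋₂, qₖ = aₖqₖ₋₁ + qₖ₋₂ (with p₋₁=1, p₋₂=0, q₋₁=0, q₋₂=1):
  k=0: a=12, p=12, q=1
  k=1: a=6, p=73, q=6
  k=2: a=7, p=523, q=43
  k=3: a=14, p=7395, q=608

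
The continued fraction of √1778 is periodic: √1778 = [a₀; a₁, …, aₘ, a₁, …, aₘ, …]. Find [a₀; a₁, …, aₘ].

a₀ = ⌊√1778⌋ = 42.

[42; 6, 84]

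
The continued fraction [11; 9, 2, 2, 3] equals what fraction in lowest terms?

1777/160

Fold from the inside: start with 3/1.
  2 + 1/3 = 7/3
  2 + 3/7 = 17/7
  9 + 7/17 = 160/17
  11 + 17/160 = 1777/160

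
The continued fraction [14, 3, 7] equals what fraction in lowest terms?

315/22

Using pₖ = aₖpₖ₋₁ + pₖ₋₂ and qₖ = aₖqₖ₋₁ + qₖ₋₂:
  k=0: a=14, p=14, q=1
  k=1: a=3, p=43, q=3
  k=2: a=7, p=315, q=22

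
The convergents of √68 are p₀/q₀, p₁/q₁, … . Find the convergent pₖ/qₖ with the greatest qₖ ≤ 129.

536/65

√68 = [8; 4, 16, …] (period length 2).
Convergents:
  p_0/q_0 = 8/1
  p_1/q_1 = 33/4
  p_2/q_2 = 536/65
  p_3/q_3 = 2177/264
q_2 = 65 ≤ 129 < 264 = q_3, so the answer is 536/65.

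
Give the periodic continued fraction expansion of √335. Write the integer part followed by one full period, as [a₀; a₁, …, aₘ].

a₀ = ⌊√335⌋ = 18.
With m₀=0, d₀=1 and mₖ₊₁ = dₖaₖ − mₖ, dₖ₊₁ = (n − mₖ₊₁²)/dₖ, aₖ₊₁ = ⌊(a₀+mₖ₊₁)/dₖ₊₁⌋:
  k=1: m=18, d=11, a=3
  k=2: m=15, d=10, a=3
  k=3: m=15, d=11, a=3
  k=4: m=18, d=1, a=36
d=1 and a=2a₀=36 at k=4, so the next step gives (m, d) = (18, 11) again — its k=1 value — and the period has length 4.

[18; 3, 3, 3, 36]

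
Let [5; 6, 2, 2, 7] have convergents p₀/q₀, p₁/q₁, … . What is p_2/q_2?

67/13

Using pₖ = aₖpₖ₋₁ + pₖ₋₂, qₖ = aₖqₖ₋₁ + qₖ₋₂ (with p₋₁=1, p₋₂=0, q₋₁=0, q₋₂=1):
  k=0: a=5, p=5, q=1
  k=1: a=6, p=31, q=6
  k=2: a=2, p=67, q=13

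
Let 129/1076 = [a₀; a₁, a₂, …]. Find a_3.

1

129 = 0·1076 + 129   →  a_0 = 0
1076 = 8·129 + 44   →  a_1 = 8
129 = 2·44 + 41   →  a_2 = 2
44 = 1·41 + 3   →  a_3 = 1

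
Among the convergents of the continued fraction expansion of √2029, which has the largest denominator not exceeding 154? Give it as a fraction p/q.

√2029 = [45; 22, 1, 1, 22, 90, …] (period length 5).
Convergents:
  p_0/q_0 = 45/1
  p_1/q_1 = 991/22
  p_2/q_2 = 1036/23
  p_3/q_3 = 2027/45
  p_4/q_4 = 45630/1013
q_3 = 45 ≤ 154 < 1013 = q_4, so the answer is 2027/45.

2027/45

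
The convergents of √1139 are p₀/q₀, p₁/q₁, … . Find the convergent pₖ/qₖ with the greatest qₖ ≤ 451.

√1139 = [33; 1, 2, 1, 66, …] (period length 4).
Convergents:
  p_0/q_0 = 33/1
  p_1/q_1 = 34/1
  p_2/q_2 = 101/3
  p_3/q_3 = 135/4
  p_4/q_4 = 9011/267
  p_5/q_5 = 9146/271
  p_6/q_6 = 27303/809
q_5 = 271 ≤ 451 < 809 = q_6, so the answer is 9146/271.

9146/271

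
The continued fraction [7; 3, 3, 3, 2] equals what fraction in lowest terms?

Fold from the inside: start with 2/1.
  3 + 1/2 = 7/2
  3 + 2/7 = 23/7
  3 + 7/23 = 76/23
  7 + 23/76 = 555/76

555/76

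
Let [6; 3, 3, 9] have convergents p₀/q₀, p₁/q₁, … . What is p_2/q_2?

Using pₖ = aₖpₖ₋₁ + pₖ₋₂, qₖ = aₖqₖ₋₁ + qₖ₋₂ (with p₋₁=1, p₋₂=0, q₋₁=0, q₋₂=1):
  k=0: a=6, p=6, q=1
  k=1: a=3, p=19, q=3
  k=2: a=3, p=63, q=10

63/10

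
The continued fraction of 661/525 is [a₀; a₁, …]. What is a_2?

661 = 1·525 + 136   →  a_0 = 1
525 = 3·136 + 117   →  a_1 = 3
136 = 1·117 + 19   →  a_2 = 1

1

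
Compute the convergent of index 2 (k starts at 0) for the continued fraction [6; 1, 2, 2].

20/3

Using pₖ = aₖpₖ₋₁ + pₖ₋₂, qₖ = aₖqₖ₋₁ + qₖ₋₂ (with p₋₁=1, p₋₂=0, q₋₁=0, q₋₂=1):
  k=0: a=6, p=6, q=1
  k=1: a=1, p=7, q=1
  k=2: a=2, p=20, q=3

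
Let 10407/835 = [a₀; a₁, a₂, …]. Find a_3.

2

10407 = 12·835 + 387   →  a_0 = 12
835 = 2·387 + 61   →  a_1 = 2
387 = 6·61 + 21   →  a_2 = 6
61 = 2·21 + 19   →  a_3 = 2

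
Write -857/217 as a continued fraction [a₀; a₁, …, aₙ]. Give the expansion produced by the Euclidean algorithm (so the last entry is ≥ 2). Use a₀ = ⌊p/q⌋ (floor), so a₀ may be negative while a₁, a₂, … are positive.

-857 = -4·217 + 11
217 = 19·11 + 8
11 = 1·8 + 3
8 = 2·3 + 2
3 = 1·2 + 1
2 = 2·1 + 0  (stop)
So -857/217 = [-4; 19, 1, 2, 1, 2].

[-4; 19, 1, 2, 1, 2]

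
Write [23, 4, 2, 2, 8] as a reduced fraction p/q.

4297/185

Fold from the inside: start with 8/1.
  2 + 1/8 = 17/8
  2 + 8/17 = 42/17
  4 + 17/42 = 185/42
  23 + 42/185 = 4297/185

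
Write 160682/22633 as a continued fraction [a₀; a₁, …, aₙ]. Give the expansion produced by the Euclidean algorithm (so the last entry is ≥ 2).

160682 = 7·22633 + 2251
22633 = 10·2251 + 123
2251 = 18·123 + 37
123 = 3·37 + 12
37 = 3·12 + 1
12 = 12·1 + 0  (stop)
So 160682/22633 = [7; 10, 18, 3, 3, 12].

[7; 10, 18, 3, 3, 12]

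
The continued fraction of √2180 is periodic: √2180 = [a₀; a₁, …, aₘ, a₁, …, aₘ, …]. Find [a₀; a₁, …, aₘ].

a₀ = ⌊√2180⌋ = 46.
With m₀=0, d₀=1 and mₖ₊₁ = dₖaₖ − mₖ, dₖ₊₁ = (n − mₖ₊₁²)/dₖ, aₖ₊₁ = ⌊(a₀+mₖ₊₁)/dₖ₊₁⌋:
  k=1: m=46, d=64, a=1
  k=2: m=18, d=29, a=2
  k=3: m=40, d=20, a=4
  k=4: m=40, d=29, a=2
  k=5: m=18, d=64, a=1
  k=6: m=46, d=1, a=92
d=1 and a=2a₀=92 at k=6, so the next step gives (m, d) = (46, 64) again — its k=1 value — and the period has length 6.

[46; 1, 2, 4, 2, 1, 92]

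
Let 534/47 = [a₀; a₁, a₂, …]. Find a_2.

1

534 = 11·47 + 17   →  a_0 = 11
47 = 2·17 + 13   →  a_1 = 2
17 = 1·13 + 4   →  a_2 = 1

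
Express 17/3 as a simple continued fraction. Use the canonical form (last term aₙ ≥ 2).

17 = 5×3 + 2
3 = 1×2 + 1
2 = 2×1 + 0  (stop)
So 17/3 = [5; 1, 2].

[5; 1, 2]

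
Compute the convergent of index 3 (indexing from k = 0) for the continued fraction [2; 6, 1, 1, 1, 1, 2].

28/13

Using pₖ = aₖpₖ₋₁ + pₖ₋₂, qₖ = aₖqₖ₋₁ + qₖ₋₂ (with p₋₁=1, p₋₂=0, q₋₁=0, q₋₂=1):
  k=0: a=2, p=2, q=1
  k=1: a=6, p=13, q=6
  k=2: a=1, p=15, q=7
  k=3: a=1, p=28, q=13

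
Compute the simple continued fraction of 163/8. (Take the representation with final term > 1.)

163 = 20·8 + 3
8 = 2·3 + 2
3 = 1·2 + 1
2 = 2·1 + 0  (stop)
So 163/8 = [20; 2, 1, 2].

[20; 2, 1, 2]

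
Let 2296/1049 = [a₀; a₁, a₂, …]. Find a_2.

2296 = 2·1049 + 198   →  a_0 = 2
1049 = 5·198 + 59   →  a_1 = 5
198 = 3·59 + 21   →  a_2 = 3

3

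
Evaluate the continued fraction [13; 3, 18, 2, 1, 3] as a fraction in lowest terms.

Using pₖ = aₖpₖ₋₁ + pₖ₋₂ and qₖ = aₖqₖ₋₁ + qₖ₋₂:
  k=0: a=13, p=13, q=1
  k=1: a=3, p=40, q=3
  k=2: a=18, p=733, q=55
  k=3: a=2, p=1506, q=113
  k=4: a=1, p=2239, q=168
  k=5: a=3, p=8223, q=617

8223/617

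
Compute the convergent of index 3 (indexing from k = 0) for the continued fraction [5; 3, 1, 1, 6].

Using pₖ = aₖpₖ₋₁ + pₖ₋₂, qₖ = aₖqₖ₋₁ + qₖ₋₂ (with p₋₁=1, p₋₂=0, q₋₁=0, q₋₂=1):
  k=0: a=5, p=5, q=1
  k=1: a=3, p=16, q=3
  k=2: a=1, p=21, q=4
  k=3: a=1, p=37, q=7

37/7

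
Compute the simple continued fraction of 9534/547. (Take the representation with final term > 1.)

[17; 2, 3, 19, 4]

9534 = 17×547 + 235
547 = 2×235 + 77
235 = 3×77 + 4
77 = 19×4 + 1
4 = 4×1 + 0  (stop)
So 9534/547 = [17; 2, 3, 19, 4].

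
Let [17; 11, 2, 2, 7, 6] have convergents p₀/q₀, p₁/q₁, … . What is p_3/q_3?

974/57

Using pₖ = aₖpₖ₋₁ + pₖ₋₂, qₖ = aₖqₖ₋₁ + qₖ₋₂ (with p₋₁=1, p₋₂=0, q₋₁=0, q₋₂=1):
  k=0: a=17, p=17, q=1
  k=1: a=11, p=188, q=11
  k=2: a=2, p=393, q=23
  k=3: a=2, p=974, q=57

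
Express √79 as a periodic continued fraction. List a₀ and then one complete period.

a₀ = ⌊√79⌋ = 8.

[8; 1, 7, 1, 16]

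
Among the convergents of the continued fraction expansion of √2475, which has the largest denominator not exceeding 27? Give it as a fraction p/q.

199/4

√2475 = [49; 1, 2, 1, 98, …] (period length 4).
Convergents:
  p_0/q_0 = 49/1
  p_1/q_1 = 50/1
  p_2/q_2 = 149/3
  p_3/q_3 = 199/4
  p_4/q_4 = 19651/395
q_3 = 4 ≤ 27 < 395 = q_4, so the answer is 199/4.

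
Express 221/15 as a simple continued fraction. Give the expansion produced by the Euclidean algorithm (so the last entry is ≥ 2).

[14; 1, 2, 1, 3]

221 = 14×15 + 11
15 = 1×11 + 4
11 = 2×4 + 3
4 = 1×3 + 1
3 = 3×1 + 0  (stop)
So 221/15 = [14; 1, 2, 1, 3].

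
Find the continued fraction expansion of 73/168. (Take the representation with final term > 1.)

[0; 2, 3, 3, 7]

73 = 0×168 + 73
168 = 2×73 + 22
73 = 3×22 + 7
22 = 3×7 + 1
7 = 7×1 + 0  (stop)
So 73/168 = [0; 2, 3, 3, 7].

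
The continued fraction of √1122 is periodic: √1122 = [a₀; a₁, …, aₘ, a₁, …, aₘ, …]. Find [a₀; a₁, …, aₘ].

[33; 2, 66]

a₀ = ⌊√1122⌋ = 33.
With m₀=0, d₀=1 and mₖ₊₁ = dₖaₖ − mₖ, dₖ₊₁ = (n − mₖ₊₁²)/dₖ, aₖ₊₁ = ⌊(a₀+mₖ₊₁)/dₖ₊₁⌋:
  k=1: m=33, d=33, a=2
  k=2: m=33, d=1, a=66
d=1 and a=2a₀=66 at k=2, so the next step gives (m, d) = (33, 33) again — its k=1 value — and the period has length 2.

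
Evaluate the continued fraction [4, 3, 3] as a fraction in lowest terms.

43/10

Fold from the inside: start with 3/1.
  3 + 1/3 = 10/3
  4 + 3/10 = 43/10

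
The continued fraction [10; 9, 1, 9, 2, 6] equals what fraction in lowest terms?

13606/1347

Using pₖ = aₖpₖ₋₁ + pₖ₋₂ and qₖ = aₖqₖ₋₁ + qₖ₋₂:
  k=0: a=10, p=10, q=1
  k=1: a=9, p=91, q=9
  k=2: a=1, p=101, q=10
  k=3: a=9, p=1000, q=99
  k=4: a=2, p=2101, q=208
  k=5: a=6, p=13606, q=1347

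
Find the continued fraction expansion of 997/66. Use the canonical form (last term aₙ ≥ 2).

[15; 9, 2, 3]

997 = 15·66 + 7
66 = 9·7 + 3
7 = 2·3 + 1
3 = 3·1 + 0  (stop)
So 997/66 = [15; 9, 2, 3].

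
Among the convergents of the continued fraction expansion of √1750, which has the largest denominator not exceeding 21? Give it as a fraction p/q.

251/6

√1750 = [41; 1, 4, 1, 82, …] (period length 4).
Convergents:
  p_0/q_0 = 41/1
  p_1/q_1 = 42/1
  p_2/q_2 = 209/5
  p_3/q_3 = 251/6
  p_4/q_4 = 20791/497
q_3 = 6 ≤ 21 < 497 = q_4, so the answer is 251/6.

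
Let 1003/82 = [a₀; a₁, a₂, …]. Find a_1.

1003 = 12·82 + 19   →  a_0 = 12
82 = 4·19 + 6   →  a_1 = 4

4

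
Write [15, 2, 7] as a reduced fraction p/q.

232/15

Fold from the inside: start with 7/1.
  2 + 1/7 = 15/7
  15 + 7/15 = 232/15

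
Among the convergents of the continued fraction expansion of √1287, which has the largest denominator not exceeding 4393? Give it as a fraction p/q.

√1287 = [35; 1, 6, 1, 70, …] (period length 4).
Convergents:
  p_0/q_0 = 35/1
  p_1/q_1 = 36/1
  p_2/q_2 = 251/7
  p_3/q_3 = 287/8
  p_4/q_4 = 20341/567
  p_5/q_5 = 20628/575
  p_6/q_6 = 144109/4017
  p_7/q_7 = 164737/4592
q_6 = 4017 ≤ 4393 < 4592 = q_7, so the answer is 144109/4017.

144109/4017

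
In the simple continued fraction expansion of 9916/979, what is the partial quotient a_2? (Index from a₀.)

1

9916 = 10·979 + 126   →  a_0 = 10
979 = 7·126 + 97   →  a_1 = 7
126 = 1·97 + 29   →  a_2 = 1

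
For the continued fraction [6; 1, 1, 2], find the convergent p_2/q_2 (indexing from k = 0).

Using pₖ = aₖpₖ₋₁ + pₖ₋₂, qₖ = aₖqₖ₋₁ + qₖ₋₂ (with p₋₁=1, p₋₂=0, q₋₁=0, q₋₂=1):
  k=0: a=6, p=6, q=1
  k=1: a=1, p=7, q=1
  k=2: a=1, p=13, q=2

13/2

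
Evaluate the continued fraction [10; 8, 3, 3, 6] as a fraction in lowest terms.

5293/523

Fold from the inside: start with 6/1.
  3 + 1/6 = 19/6
  3 + 6/19 = 63/19
  8 + 19/63 = 523/63
  10 + 63/523 = 5293/523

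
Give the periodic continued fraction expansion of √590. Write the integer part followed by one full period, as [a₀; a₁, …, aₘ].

[24; 3, 2, 4, 2, 3, 48]

a₀ = ⌊√590⌋ = 24.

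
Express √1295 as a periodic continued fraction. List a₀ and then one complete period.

a₀ = ⌊√1295⌋ = 35.
With m₀=0, d₀=1 and mₖ₊₁ = dₖaₖ − mₖ, dₖ₊₁ = (n − mₖ₊₁²)/dₖ, aₖ₊₁ = ⌊(a₀+mₖ₊₁)/dₖ₊₁⌋:
  k=1: m=35, d=70, a=1
  k=2: m=35, d=1, a=70
d=1 and a=2a₀=70 at k=2, so the next step gives (m, d) = (35, 70) again — its k=1 value — and the period has length 2.

[35; 1, 70]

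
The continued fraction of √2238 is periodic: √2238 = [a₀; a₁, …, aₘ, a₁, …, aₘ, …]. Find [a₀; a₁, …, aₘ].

[47; 3, 3, 1, 30, 1, 3, 3, 94]

a₀ = ⌊√2238⌋ = 47.
With m₀=0, d₀=1 and mₖ₊₁ = dₖaₖ − mₖ, dₖ₊₁ = (n − mₖ₊₁²)/dₖ, aₖ₊₁ = ⌊(a₀+mₖ₊₁)/dₖ₊₁⌋:
  k=1: m=47, d=29, a=3
  k=2: m=40, d=22, a=3
  k=3: m=26, d=71, a=1
  k=4: m=45, d=3, a=30
  k=5: m=45, d=71, a=1
  k=6: m=26, d=22, a=3
  k=7: m=40, d=29, a=3
  k=8: m=47, d=1, a=94
d=1 and a=2a₀=94 at k=8, so the next step gives (m, d) = (47, 29) again — its k=1 value — and the period has length 8.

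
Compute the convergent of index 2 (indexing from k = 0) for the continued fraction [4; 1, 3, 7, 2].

Using pₖ = aₖpₖ₋₁ + pₖ₋₂, qₖ = aₖqₖ₋₁ + qₖ₋₂ (with p₋₁=1, p₋₂=0, q₋₁=0, q₋₂=1):
  k=0: a=4, p=4, q=1
  k=1: a=1, p=5, q=1
  k=2: a=3, p=19, q=4

19/4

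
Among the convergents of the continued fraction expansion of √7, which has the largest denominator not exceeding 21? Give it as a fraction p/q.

√7 = [2; 1, 1, 1, 4, …] (period length 4).
Convergents:
  p_0/q_0 = 2/1
  p_1/q_1 = 3/1
  p_2/q_2 = 5/2
  p_3/q_3 = 8/3
  p_4/q_4 = 37/14
  p_5/q_5 = 45/17
  p_6/q_6 = 82/31
q_5 = 17 ≤ 21 < 31 = q_6, so the answer is 45/17.

45/17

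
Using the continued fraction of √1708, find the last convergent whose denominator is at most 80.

√1708 = [41; 3, 20, 3, 82, …] (period length 4).
Convergents:
  p_0/q_0 = 41/1
  p_1/q_1 = 124/3
  p_2/q_2 = 2521/61
  p_3/q_3 = 7687/186
q_2 = 61 ≤ 80 < 186 = q_3, so the answer is 2521/61.

2521/61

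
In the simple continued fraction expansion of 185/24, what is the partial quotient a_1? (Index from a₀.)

1

185 = 7·24 + 17   →  a_0 = 7
24 = 1·17 + 7   →  a_1 = 1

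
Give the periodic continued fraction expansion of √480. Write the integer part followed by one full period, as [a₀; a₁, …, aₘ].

a₀ = ⌊√480⌋ = 21.
With m₀=0, d₀=1 and mₖ₊₁ = dₖaₖ − mₖ, dₖ₊₁ = (n − mₖ₊₁²)/dₖ, aₖ₊₁ = ⌊(a₀+mₖ₊₁)/dₖ₊₁⌋:
  k=1: m=21, d=39, a=1
  k=2: m=18, d=4, a=9
  k=3: m=18, d=39, a=1
  k=4: m=21, d=1, a=42
d=1 and a=2a₀=42 at k=4, so the next step gives (m, d) = (21, 39) again — its k=1 value — and the period has length 4.

[21; 1, 9, 1, 42]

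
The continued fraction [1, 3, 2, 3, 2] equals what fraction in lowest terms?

71/55

Using pₖ = aₖpₖ₋₁ + pₖ₋₂ and qₖ = aₖqₖ₋₁ + qₖ₋₂:
  k=0: a=1, p=1, q=1
  k=1: a=3, p=4, q=3
  k=2: a=2, p=9, q=7
  k=3: a=3, p=31, q=24
  k=4: a=2, p=71, q=55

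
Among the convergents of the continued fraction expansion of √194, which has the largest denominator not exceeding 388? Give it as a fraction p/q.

√194 = [13; 1, 12, 1, 26, …] (period length 4).
Convergents:
  p_0/q_0 = 13/1
  p_1/q_1 = 14/1
  p_2/q_2 = 181/13
  p_3/q_3 = 195/14
  p_4/q_4 = 5251/377
  p_5/q_5 = 5446/391
q_4 = 377 ≤ 388 < 391 = q_5, so the answer is 5251/377.

5251/377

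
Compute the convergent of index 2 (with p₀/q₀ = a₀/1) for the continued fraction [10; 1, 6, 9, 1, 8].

76/7

Using pₖ = aₖpₖ₋₁ + pₖ₋₂, qₖ = aₖqₖ₋₁ + qₖ₋₂ (with p₋₁=1, p₋₂=0, q₋₁=0, q₋₂=1):
  k=0: a=10, p=10, q=1
  k=1: a=1, p=11, q=1
  k=2: a=6, p=76, q=7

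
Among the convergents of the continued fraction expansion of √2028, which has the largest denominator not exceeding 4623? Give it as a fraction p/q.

√2028 = [45; 30, 90, …] (period length 2).
Convergents:
  p_0/q_0 = 45/1
  p_1/q_1 = 1351/30
  p_2/q_2 = 121635/2701
  p_3/q_3 = 3650401/81060
q_2 = 2701 ≤ 4623 < 81060 = q_3, so the answer is 121635/2701.

121635/2701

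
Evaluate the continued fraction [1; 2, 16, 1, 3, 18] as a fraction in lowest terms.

Using pₖ = aₖpₖ₋₁ + pₖ₋₂ and qₖ = aₖqₖ₋₁ + qₖ₋₂:
  k=0: a=1, p=1, q=1
  k=1: a=2, p=3, q=2
  k=2: a=16, p=49, q=33
  k=3: a=1, p=52, q=35
  k=4: a=3, p=205, q=138
  k=5: a=18, p=3742, q=2519

3742/2519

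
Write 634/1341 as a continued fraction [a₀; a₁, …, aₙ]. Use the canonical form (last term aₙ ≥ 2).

634 = 0×1341 + 634
1341 = 2×634 + 73
634 = 8×73 + 50
73 = 1×50 + 23
50 = 2×23 + 4
23 = 5×4 + 3
4 = 1×3 + 1
3 = 3×1 + 0  (stop)
So 634/1341 = [0; 2, 8, 1, 2, 5, 1, 3].

[0; 2, 8, 1, 2, 5, 1, 3]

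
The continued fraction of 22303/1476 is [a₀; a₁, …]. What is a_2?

18

22303 = 15·1476 + 163   →  a_0 = 15
1476 = 9·163 + 9   →  a_1 = 9
163 = 18·9 + 1   →  a_2 = 18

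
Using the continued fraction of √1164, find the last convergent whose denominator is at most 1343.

19754/579

√1164 = [34; 8, 1, 1, 16, 1, 1, 8, 68, …] (period length 8).
Convergents:
  p_0/q_0 = 34/1
  p_1/q_1 = 273/8
  p_2/q_2 = 307/9
  p_3/q_3 = 580/17
  p_4/q_4 = 9587/281
  p_5/q_5 = 10167/298
  p_6/q_6 = 19754/579
  p_7/q_7 = 168199/4930
q_6 = 579 ≤ 1343 < 4930 = q_7, so the answer is 19754/579.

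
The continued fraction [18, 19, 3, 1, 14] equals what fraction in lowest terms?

20507/1136

Using pₖ = aₖpₖ₋₁ + pₖ₋₂ and qₖ = aₖqₖ₋₁ + qₖ₋₂:
  k=0: a=18, p=18, q=1
  k=1: a=19, p=343, q=19
  k=2: a=3, p=1047, q=58
  k=3: a=1, p=1390, q=77
  k=4: a=14, p=20507, q=1136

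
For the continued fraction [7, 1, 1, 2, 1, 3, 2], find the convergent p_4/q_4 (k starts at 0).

53/7

Using pₖ = aₖpₖ₋₁ + pₖ₋₂, qₖ = aₖqₖ₋₁ + qₖ₋₂ (with p₋₁=1, p₋₂=0, q₋₁=0, q₋₂=1):
  k=0: a=7, p=7, q=1
  k=1: a=1, p=8, q=1
  k=2: a=1, p=15, q=2
  k=3: a=2, p=38, q=5
  k=4: a=1, p=53, q=7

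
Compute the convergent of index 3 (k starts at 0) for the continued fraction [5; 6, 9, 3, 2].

883/171

Using pₖ = aₖpₖ₋₁ + pₖ₋₂, qₖ = aₖqₖ₋₁ + qₖ₋₂ (with p₋₁=1, p₋₂=0, q₋₁=0, q₋₂=1):
  k=0: a=5, p=5, q=1
  k=1: a=6, p=31, q=6
  k=2: a=9, p=284, q=55
  k=3: a=3, p=883, q=171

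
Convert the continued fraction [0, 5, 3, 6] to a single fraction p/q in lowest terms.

19/101

Fold from the inside: start with 6/1.
  3 + 1/6 = 19/6
  5 + 6/19 = 101/19
  0 + 19/101 = 19/101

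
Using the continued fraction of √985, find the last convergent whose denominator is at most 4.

√985 = [31; 2, 1, 1, 2, 62, …] (period length 5).
Convergents:
  p_0/q_0 = 31/1
  p_1/q_1 = 63/2
  p_2/q_2 = 94/3
  p_3/q_3 = 157/5
q_2 = 3 ≤ 4 < 5 = q_3, so the answer is 94/3.

94/3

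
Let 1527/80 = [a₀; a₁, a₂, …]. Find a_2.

1527 = 19·80 + 7   →  a_0 = 19
80 = 11·7 + 3   →  a_1 = 11
7 = 2·3 + 1   →  a_2 = 2

2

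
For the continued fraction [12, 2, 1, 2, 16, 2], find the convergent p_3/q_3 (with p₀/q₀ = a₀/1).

99/8

Using pₖ = aₖpₖ₋₁ + pₖ₋₂, qₖ = aₖqₖ₋₁ + qₖ₋₂ (with p₋₁=1, p₋₂=0, q₋₁=0, q₋₂=1):
  k=0: a=12, p=12, q=1
  k=1: a=2, p=25, q=2
  k=2: a=1, p=37, q=3
  k=3: a=2, p=99, q=8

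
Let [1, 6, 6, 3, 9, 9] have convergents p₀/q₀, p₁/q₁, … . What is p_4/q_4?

Using pₖ = aₖpₖ₋₁ + pₖ₋₂, qₖ = aₖqₖ₋₁ + qₖ₋₂ (with p₋₁=1, p₋₂=0, q₋₁=0, q₋₂=1):
  k=0: a=1, p=1, q=1
  k=1: a=6, p=7, q=6
  k=2: a=6, p=43, q=37
  k=3: a=3, p=136, q=117
  k=4: a=9, p=1267, q=1090

1267/1090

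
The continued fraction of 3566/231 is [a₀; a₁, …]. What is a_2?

3

3566 = 15·231 + 101   →  a_0 = 15
231 = 2·101 + 29   →  a_1 = 2
101 = 3·29 + 14   →  a_2 = 3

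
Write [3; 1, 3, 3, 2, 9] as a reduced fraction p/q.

Fold from the inside: start with 9/1.
  2 + 1/9 = 19/9
  3 + 9/19 = 66/19
  3 + 19/66 = 217/66
  1 + 66/217 = 283/217
  3 + 217/283 = 1066/283

1066/283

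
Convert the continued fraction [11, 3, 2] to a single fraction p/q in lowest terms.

Using pₖ = aₖpₖ₋₁ + pₖ₋₂ and qₖ = aₖqₖ₋₁ + qₖ₋₂:
  k=0: a=11, p=11, q=1
  k=1: a=3, p=34, q=3
  k=2: a=2, p=79, q=7

79/7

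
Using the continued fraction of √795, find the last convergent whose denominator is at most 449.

√795 = [28; 5, 9, 5, 56, …] (period length 4).
Convergents:
  p_0/q_0 = 28/1
  p_1/q_1 = 141/5
  p_2/q_2 = 1297/46
  p_3/q_3 = 6626/235
  p_4/q_4 = 372353/13206
q_3 = 235 ≤ 449 < 13206 = q_4, so the answer is 6626/235.

6626/235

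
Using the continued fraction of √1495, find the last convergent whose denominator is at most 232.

8893/230

√1495 = [38; 1, 1, 1, 76, …] (period length 4).
Convergents:
  p_0/q_0 = 38/1
  p_1/q_1 = 39/1
  p_2/q_2 = 77/2
  p_3/q_3 = 116/3
  p_4/q_4 = 8893/230
  p_5/q_5 = 9009/233
q_4 = 230 ≤ 232 < 233 = q_5, so the answer is 8893/230.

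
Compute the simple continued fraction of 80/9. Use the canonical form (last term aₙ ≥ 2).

[8; 1, 8]

80 = 8·9 + 8
9 = 1·8 + 1
8 = 8·1 + 0  (stop)
So 80/9 = [8; 1, 8].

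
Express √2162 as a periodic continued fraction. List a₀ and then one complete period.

[46; 2, 92]

a₀ = ⌊√2162⌋ = 46.
With m₀=0, d₀=1 and mₖ₊₁ = dₖaₖ − mₖ, dₖ₊₁ = (n − mₖ₊₁²)/dₖ, aₖ₊₁ = ⌊(a₀+mₖ₊₁)/dₖ₊₁⌋:
  k=1: m=46, d=46, a=2
  k=2: m=46, d=1, a=92
d=1 and a=2a₀=92 at k=2, so the next step gives (m, d) = (46, 46) again — its k=1 value — and the period has length 2.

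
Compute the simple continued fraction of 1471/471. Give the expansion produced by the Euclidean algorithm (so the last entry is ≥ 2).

[3; 8, 8, 3, 2]

1471 = 3·471 + 58
471 = 8·58 + 7
58 = 8·7 + 2
7 = 3·2 + 1
2 = 2·1 + 0  (stop)
So 1471/471 = [3; 8, 8, 3, 2].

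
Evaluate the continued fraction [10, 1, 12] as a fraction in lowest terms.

142/13

Using pₖ = aₖpₖ₋₁ + pₖ₋₂ and qₖ = aₖqₖ₋₁ + qₖ₋₂:
  k=0: a=10, p=10, q=1
  k=1: a=1, p=11, q=1
  k=2: a=12, p=142, q=13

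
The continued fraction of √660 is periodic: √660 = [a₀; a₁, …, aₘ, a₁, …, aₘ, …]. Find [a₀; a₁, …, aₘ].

a₀ = ⌊√660⌋ = 25.
With m₀=0, d₀=1 and mₖ₊₁ = dₖaₖ − mₖ, dₖ₊₁ = (n − mₖ₊₁²)/dₖ, aₖ₊₁ = ⌊(a₀+mₖ₊₁)/dₖ₊₁⌋:
  k=1: m=25, d=35, a=1
  k=2: m=10, d=16, a=2
  k=3: m=22, d=11, a=4
  k=4: m=22, d=16, a=2
  k=5: m=10, d=35, a=1
  k=6: m=25, d=1, a=50
d=1 and a=2a₀=50 at k=6, so the next step gives (m, d) = (25, 35) again — its k=1 value — and the period has length 6.

[25; 1, 2, 4, 2, 1, 50]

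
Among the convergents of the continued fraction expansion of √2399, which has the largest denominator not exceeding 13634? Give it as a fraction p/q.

√2399 = [48; 1, 47, 1, 96, …] (period length 4).
Convergents:
  p_0/q_0 = 48/1
  p_1/q_1 = 49/1
  p_2/q_2 = 2351/48
  p_3/q_3 = 2400/49
  p_4/q_4 = 232751/4752
  p_5/q_5 = 235151/4801
  p_6/q_6 = 11284848/230399
q_5 = 4801 ≤ 13634 < 230399 = q_6, so the answer is 235151/4801.

235151/4801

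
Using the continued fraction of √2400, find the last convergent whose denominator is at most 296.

√2400 = [48; 1, 96, …] (period length 2).
Convergents:
  p_0/q_0 = 48/1
  p_1/q_1 = 49/1
  p_2/q_2 = 4752/97
  p_3/q_3 = 4801/98
  p_4/q_4 = 465648/9505
q_3 = 98 ≤ 296 < 9505 = q_4, so the answer is 4801/98.

4801/98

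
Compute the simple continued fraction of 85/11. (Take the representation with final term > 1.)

85 = 7·11 + 8
11 = 1·8 + 3
8 = 2·3 + 2
3 = 1·2 + 1
2 = 2·1 + 0  (stop)
So 85/11 = [7; 1, 2, 1, 2].

[7; 1, 2, 1, 2]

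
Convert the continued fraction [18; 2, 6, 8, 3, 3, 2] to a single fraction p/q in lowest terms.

46691/2529

Using pₖ = aₖpₖ₋₁ + pₖ₋₂ and qₖ = aₖqₖ₋₁ + qₖ₋₂:
  k=0: a=18, p=18, q=1
  k=1: a=2, p=37, q=2
  k=2: a=6, p=240, q=13
  k=3: a=8, p=1957, q=106
  k=4: a=3, p=6111, q=331
  k=5: a=3, p=20290, q=1099
  k=6: a=2, p=46691, q=2529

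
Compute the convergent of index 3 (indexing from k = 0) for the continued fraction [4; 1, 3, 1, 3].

Using pₖ = aₖpₖ₋₁ + pₖ₋₂, qₖ = aₖqₖ₋₁ + qₖ₋₂ (with p₋₁=1, p₋₂=0, q₋₁=0, q₋₂=1):
  k=0: a=4, p=4, q=1
  k=1: a=1, p=5, q=1
  k=2: a=3, p=19, q=4
  k=3: a=1, p=24, q=5

24/5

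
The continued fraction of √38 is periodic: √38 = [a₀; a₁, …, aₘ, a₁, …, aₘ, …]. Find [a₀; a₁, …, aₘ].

a₀ = ⌊√38⌋ = 6.
With m₀=0, d₀=1 and mₖ₊₁ = dₖaₖ − mₖ, dₖ₊₁ = (n − mₖ₊₁²)/dₖ, aₖ₊₁ = ⌊(a₀+mₖ₊₁)/dₖ₊₁⌋:
  k=1: m=6, d=2, a=6
  k=2: m=6, d=1, a=12
d=1 and a=2a₀=12 at k=2, so the next step gives (m, d) = (6, 2) again — its k=1 value — and the period has length 2.

[6; 6, 12]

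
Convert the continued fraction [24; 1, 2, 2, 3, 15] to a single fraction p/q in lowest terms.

9068/367

Fold from the inside: start with 15/1.
  3 + 1/15 = 46/15
  2 + 15/46 = 107/46
  2 + 46/107 = 260/107
  1 + 107/260 = 367/260
  24 + 260/367 = 9068/367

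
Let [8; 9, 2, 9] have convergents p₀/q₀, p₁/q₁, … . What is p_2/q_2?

Using pₖ = aₖpₖ₋₁ + pₖ₋₂, qₖ = aₖqₖ₋₁ + qₖ₋₂ (with p₋₁=1, p₋₂=0, q₋₁=0, q₋₂=1):
  k=0: a=8, p=8, q=1
  k=1: a=9, p=73, q=9
  k=2: a=2, p=154, q=19

154/19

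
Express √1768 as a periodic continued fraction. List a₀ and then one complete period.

[42; 21, 84]

a₀ = ⌊√1768⌋ = 42.
With m₀=0, d₀=1 and mₖ₊₁ = dₖaₖ − mₖ, dₖ₊₁ = (n − mₖ₊₁²)/dₖ, aₖ₊₁ = ⌊(a₀+mₖ₊₁)/dₖ₊₁⌋:
  k=1: m=42, d=4, a=21
  k=2: m=42, d=1, a=84
d=1 and a=2a₀=84 at k=2, so the next step gives (m, d) = (42, 4) again — its k=1 value — and the period has length 2.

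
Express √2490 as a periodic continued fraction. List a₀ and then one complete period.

a₀ = ⌊√2490⌋ = 49.
With m₀=0, d₀=1 and mₖ₊₁ = dₖaₖ − mₖ, dₖ₊₁ = (n − mₖ₊₁²)/dₖ, aₖ₊₁ = ⌊(a₀+mₖ₊₁)/dₖ₊₁⌋:
  k=1: m=49, d=89, a=1
  k=2: m=40, d=10, a=8
  k=3: m=40, d=89, a=1
  k=4: m=49, d=1, a=98
d=1 and a=2a₀=98 at k=4, so the next step gives (m, d) = (49, 89) again — its k=1 value — and the period has length 4.

[49; 1, 8, 1, 98]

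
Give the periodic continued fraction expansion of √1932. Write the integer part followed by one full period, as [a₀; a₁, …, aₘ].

[43; 1, 20, 1, 86]

a₀ = ⌊√1932⌋ = 43.
With m₀=0, d₀=1 and mₖ₊₁ = dₖaₖ − mₖ, dₖ₊₁ = (n − mₖ₊₁²)/dₖ, aₖ₊₁ = ⌊(a₀+mₖ₊₁)/dₖ₊₁⌋:
  k=1: m=43, d=83, a=1
  k=2: m=40, d=4, a=20
  k=3: m=40, d=83, a=1
  k=4: m=43, d=1, a=86
d=1 and a=2a₀=86 at k=4, so the next step gives (m, d) = (43, 83) again — its k=1 value — and the period has length 4.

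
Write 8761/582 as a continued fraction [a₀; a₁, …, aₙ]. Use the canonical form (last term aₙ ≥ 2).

8761 = 15·582 + 31
582 = 18·31 + 24
31 = 1·24 + 7
24 = 3·7 + 3
7 = 2·3 + 1
3 = 3·1 + 0  (stop)
So 8761/582 = [15; 18, 1, 3, 2, 3].

[15; 18, 1, 3, 2, 3]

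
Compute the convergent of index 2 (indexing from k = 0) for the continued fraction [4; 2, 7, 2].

Using pₖ = aₖpₖ₋₁ + pₖ₋₂, qₖ = aₖqₖ₋₁ + qₖ₋₂ (with p₋₁=1, p₋₂=0, q₋₁=0, q₋₂=1):
  k=0: a=4, p=4, q=1
  k=1: a=2, p=9, q=2
  k=2: a=7, p=67, q=15

67/15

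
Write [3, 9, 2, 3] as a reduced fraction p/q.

205/66

Fold from the inside: start with 3/1.
  2 + 1/3 = 7/3
  9 + 3/7 = 66/7
  3 + 7/66 = 205/66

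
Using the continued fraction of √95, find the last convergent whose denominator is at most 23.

√95 = [9; 1, 2, 1, 18, …] (period length 4).
Convergents:
  p_0/q_0 = 9/1
  p_1/q_1 = 10/1
  p_2/q_2 = 29/3
  p_3/q_3 = 39/4
  p_4/q_4 = 731/75
q_3 = 4 ≤ 23 < 75 = q_4, so the answer is 39/4.

39/4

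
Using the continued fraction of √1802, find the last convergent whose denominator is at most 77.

849/20

√1802 = [42; 2, 4, 2, 84, …] (period length 4).
Convergents:
  p_0/q_0 = 42/1
  p_1/q_1 = 85/2
  p_2/q_2 = 382/9
  p_3/q_3 = 849/20
  p_4/q_4 = 71698/1689
q_3 = 20 ≤ 77 < 1689 = q_4, so the answer is 849/20.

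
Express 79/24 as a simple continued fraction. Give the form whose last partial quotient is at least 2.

[3; 3, 2, 3]

79 = 3×24 + 7
24 = 3×7 + 3
7 = 2×3 + 1
3 = 3×1 + 0  (stop)
So 79/24 = [3; 3, 2, 3].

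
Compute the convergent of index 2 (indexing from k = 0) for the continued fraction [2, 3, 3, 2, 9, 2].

Using pₖ = aₖpₖ₋₁ + pₖ₋₂, qₖ = aₖqₖ₋₁ + qₖ₋₂ (with p₋₁=1, p₋₂=0, q₋₁=0, q₋₂=1):
  k=0: a=2, p=2, q=1
  k=1: a=3, p=7, q=3
  k=2: a=3, p=23, q=10

23/10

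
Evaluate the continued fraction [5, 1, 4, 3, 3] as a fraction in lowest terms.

Fold from the inside: start with 3/1.
  3 + 1/3 = 10/3
  4 + 3/10 = 43/10
  1 + 10/43 = 53/43
  5 + 43/53 = 308/53

308/53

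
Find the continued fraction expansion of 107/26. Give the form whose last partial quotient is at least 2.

[4; 8, 1, 2]

107 = 4×26 + 3
26 = 8×3 + 2
3 = 1×2 + 1
2 = 2×1 + 0  (stop)
So 107/26 = [4; 8, 1, 2].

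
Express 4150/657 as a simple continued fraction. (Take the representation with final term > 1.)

4150 = 6·657 + 208
657 = 3·208 + 33
208 = 6·33 + 10
33 = 3·10 + 3
10 = 3·3 + 1
3 = 3·1 + 0  (stop)
So 4150/657 = [6; 3, 6, 3, 3, 3].

[6; 3, 6, 3, 3, 3]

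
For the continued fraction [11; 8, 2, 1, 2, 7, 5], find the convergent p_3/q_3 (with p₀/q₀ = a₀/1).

Using pₖ = aₖpₖ₋₁ + pₖ₋₂, qₖ = aₖqₖ₋₁ + qₖ₋₂ (with p₋₁=1, p₋₂=0, q₋₁=0, q₋₂=1):
  k=0: a=11, p=11, q=1
  k=1: a=8, p=89, q=8
  k=2: a=2, p=189, q=17
  k=3: a=1, p=278, q=25

278/25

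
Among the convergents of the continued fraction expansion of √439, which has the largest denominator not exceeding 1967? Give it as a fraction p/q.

√439 = [20; 1, 19, 1, 40, …] (period length 4).
Convergents:
  p_0/q_0 = 20/1
  p_1/q_1 = 21/1
  p_2/q_2 = 419/20
  p_3/q_3 = 440/21
  p_4/q_4 = 18019/860
  p_5/q_5 = 18459/881
  p_6/q_6 = 368740/17599
q_5 = 881 ≤ 1967 < 17599 = q_6, so the answer is 18459/881.

18459/881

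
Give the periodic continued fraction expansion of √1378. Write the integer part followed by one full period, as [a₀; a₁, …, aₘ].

[37; 8, 4, 4, 8, 74]

a₀ = ⌊√1378⌋ = 37.
With m₀=0, d₀=1 and mₖ₊₁ = dₖaₖ − mₖ, dₖ₊₁ = (n − mₖ₊₁²)/dₖ, aₖ₊₁ = ⌊(a₀+mₖ₊₁)/dₖ₊₁⌋:
  k=1: m=37, d=9, a=8
  k=2: m=35, d=17, a=4
  k=3: m=33, d=17, a=4
  k=4: m=35, d=9, a=8
  k=5: m=37, d=1, a=74
d=1 and a=2a₀=74 at k=5, so the next step gives (m, d) = (37, 9) again — its k=1 value — and the period has length 5.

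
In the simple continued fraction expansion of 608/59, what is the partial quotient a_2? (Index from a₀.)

3

608 = 10·59 + 18   →  a_0 = 10
59 = 3·18 + 5   →  a_1 = 3
18 = 3·5 + 3   →  a_2 = 3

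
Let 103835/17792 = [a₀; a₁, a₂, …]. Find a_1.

103835 = 5·17792 + 14875   →  a_0 = 5
17792 = 1·14875 + 2917   →  a_1 = 1

1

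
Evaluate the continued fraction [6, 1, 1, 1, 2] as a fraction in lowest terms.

Using pₖ = aₖpₖ₋₁ + pₖ₋₂ and qₖ = aₖqₖ₋₁ + qₖ₋₂:
  k=0: a=6, p=6, q=1
  k=1: a=1, p=7, q=1
  k=2: a=1, p=13, q=2
  k=3: a=1, p=20, q=3
  k=4: a=2, p=53, q=8

53/8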